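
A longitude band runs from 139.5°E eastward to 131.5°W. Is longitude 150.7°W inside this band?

Band width going east from +139.5° to -131.5°: ((-131.5 − 139.5) mod 360) = 89.0°.
Offset of -150.7° east of the west edge: ((-150.7 − 139.5) mod 360) = 69.8°.
69.8° ≤ 89.0° ⇒ inside.

Yes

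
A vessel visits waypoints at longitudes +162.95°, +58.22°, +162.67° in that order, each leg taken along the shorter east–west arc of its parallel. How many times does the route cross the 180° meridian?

Leg 1: +162.95° → +58.22°, shortest Δλ = -104.73° (west) — does not cross 180°.
Leg 2: +58.22° → +162.67°, shortest Δλ = 104.45° (east) — does not cross 180°.
Total crossings: 0.

0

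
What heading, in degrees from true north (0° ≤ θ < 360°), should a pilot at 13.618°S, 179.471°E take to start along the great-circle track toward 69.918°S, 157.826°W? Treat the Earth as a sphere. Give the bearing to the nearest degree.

171°

Δλ = -157.826 − 179.471 = -337.297°; wrapped into (−180°, 180°]: 22.703°.
θ = atan2( sin Δλ · cos φ₂ , cos φ₁ · sin φ₂ − sin φ₁ · cos φ₂ · cos Δλ )
  = atan2(0.13252, -0.83822) = 171.016° → normalised to [0°, 360°): 171.016°.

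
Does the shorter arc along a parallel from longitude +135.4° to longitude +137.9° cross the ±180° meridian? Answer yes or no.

Signed shortest Δλ = ((137.9 − 135.4 + 180) mod 360) − 180 = 2.5°.
Going east by 2.5° from +135.4° reaches +137.9° without touching 180°.

No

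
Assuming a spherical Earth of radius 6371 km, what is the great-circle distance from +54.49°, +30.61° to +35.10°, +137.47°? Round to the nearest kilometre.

Δλ = 137.47 − 30.61 = 106.86°.
Δφ = 35.10 − 54.49 = -19.39°.
a = sin²(Δφ/2) + cos φ₁ · cos φ₂ · sin²(Δλ/2) = 0.334884.
c = 2·atan2(√a, √(1−a)) = 1.23425 rad → d = 6371·c ≈ 7863.38 km.

7863 km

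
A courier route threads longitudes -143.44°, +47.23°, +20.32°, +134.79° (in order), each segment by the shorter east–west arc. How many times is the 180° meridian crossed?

1

Leg 1: -143.44° → +47.23°, shortest Δλ = -169.33° (west) — crosses 180°.
Leg 2: +47.23° → +20.32°, shortest Δλ = -26.91° (west) — does not cross 180°.
Leg 3: +20.32° → +134.79°, shortest Δλ = 114.47° (east) — does not cross 180°.
Total crossings: 1.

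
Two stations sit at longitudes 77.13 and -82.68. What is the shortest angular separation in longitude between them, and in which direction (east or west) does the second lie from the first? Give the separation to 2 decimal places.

159.81° west

Raw difference: -82.68 − 77.13 = -159.81°.
Normalise into (−180°, 180°]: -159.81° stays -159.81°.
Negative ⇒ the second point lies to the west; separation 159.81°.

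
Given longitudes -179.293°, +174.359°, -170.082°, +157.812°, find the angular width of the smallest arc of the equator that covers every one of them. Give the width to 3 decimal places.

Sort the longitudes: -179.293°, -170.082°, +157.812°, +174.359°.
Eastward gaps between consecutive values (wrapping around): 9.211°, 327.894°, 16.547°, 6.348°.
Largest gap = 327.894° ⇒ minimal covering band is its complement: 360° − 327.894° = 32.106°.
Band runs from +157.812° eastward to -170.082°, crossing the antimeridian.

32.106°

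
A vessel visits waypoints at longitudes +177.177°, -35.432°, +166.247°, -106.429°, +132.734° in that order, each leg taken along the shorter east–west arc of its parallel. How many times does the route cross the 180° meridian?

Leg 1: +177.177° → -35.432°, shortest Δλ = 147.391° (east) — crosses 180°.
Leg 2: -35.432° → +166.247°, shortest Δλ = -158.321° (west) — crosses 180°.
Leg 3: +166.247° → -106.429°, shortest Δλ = 87.324° (east) — crosses 180°.
Leg 4: -106.429° → +132.734°, shortest Δλ = -120.837° (west) — crosses 180°.
Total crossings: 4.

4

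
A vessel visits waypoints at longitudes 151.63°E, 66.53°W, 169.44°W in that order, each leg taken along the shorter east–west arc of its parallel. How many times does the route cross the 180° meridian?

1

Leg 1: +151.63° → -66.53°, shortest Δλ = 141.84° (east) — crosses 180°.
Leg 2: -66.53° → -169.44°, shortest Δλ = -102.91° (west) — does not cross 180°.
Total crossings: 1.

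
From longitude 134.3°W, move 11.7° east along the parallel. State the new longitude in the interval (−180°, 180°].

122.6°W

Start at -134.3°; shift +11.7° → -122.6°.
-122.6° already lies in (−180°, 180°].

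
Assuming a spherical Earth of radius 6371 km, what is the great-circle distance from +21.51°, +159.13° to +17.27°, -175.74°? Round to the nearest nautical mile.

1444 nmi

Δλ = -175.74 − 159.13 = -334.87°; wrapped into (−180°, 180°]: 25.13°.
Δφ = 17.27 − 21.51 = -4.24°.
a = sin²(Δφ/2) + cos φ₁ · cos φ₂ · sin²(Δλ/2) = 0.043414.
c = 2·atan2(√a, √(1−a)) = 0.41980 rad → d = 6371·c ≈ 2674.52 km ≈ 1444.13 nmi.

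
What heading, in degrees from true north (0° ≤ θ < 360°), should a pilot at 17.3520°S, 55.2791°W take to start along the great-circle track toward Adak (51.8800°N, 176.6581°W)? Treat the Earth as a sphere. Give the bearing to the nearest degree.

Δλ = -176.6581 − -55.2791 = -121.3790°.
θ = atan2( sin Δλ · cos φ₂ , cos φ₁ · sin φ₂ − sin φ₁ · cos φ₂ · cos Δλ )
  = atan2(-0.52702, 0.65505) = -38.818° → normalised to [0°, 360°): 321.182°.

321°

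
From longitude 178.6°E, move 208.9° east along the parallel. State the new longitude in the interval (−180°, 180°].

Start at +178.6°; shift +208.9° → +387.5°.
+387.5° lies outside (−180°, 180°]; subtract 360° → +27.5°.

27.5°E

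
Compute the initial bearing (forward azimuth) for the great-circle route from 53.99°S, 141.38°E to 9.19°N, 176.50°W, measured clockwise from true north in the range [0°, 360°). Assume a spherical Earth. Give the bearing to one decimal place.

44.0°

Δλ = -176.50 − 141.38 = -317.88°; wrapped into (−180°, 180°]: 42.12°.
θ = atan2( sin Δλ · cos φ₂ , cos φ₁ · sin φ₂ − sin φ₁ · cos φ₂ · cos Δλ )
  = atan2(0.66208, 0.68620) = 43.975° → normalised to [0°, 360°): 43.975°.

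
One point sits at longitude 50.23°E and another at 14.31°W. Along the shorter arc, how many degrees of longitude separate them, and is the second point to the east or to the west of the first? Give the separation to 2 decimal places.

64.54° west

Raw difference: -14.31 − 50.23 = -64.54°.
Normalise into (−180°, 180°]: -64.54° stays -64.54°.
Negative ⇒ the second point lies to the west; separation 64.54°.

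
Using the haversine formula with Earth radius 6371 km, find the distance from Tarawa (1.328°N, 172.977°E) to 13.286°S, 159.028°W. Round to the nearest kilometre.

Δλ = -159.028 − 172.977 = -332.005°; wrapped into (−180°, 180°]: 27.995°.
Δφ = -13.286 − 1.328 = -14.614°.
a = sin²(Δφ/2) + cos φ₁ · cos φ₂ · sin²(Δλ/2) = 0.073101.
c = 2·atan2(√a, √(1−a)) = 0.54756 rad → d = 6371·c ≈ 3488.49 km.

3488 km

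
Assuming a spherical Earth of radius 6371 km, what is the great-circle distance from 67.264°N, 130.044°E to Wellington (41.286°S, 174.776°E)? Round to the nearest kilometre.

Δλ = 174.776 − 130.044 = 44.732°.
Δφ = -41.286 − 67.264 = -108.550°.
a = sin²(Δφ/2) + cos φ₁ · cos φ₂ · sin²(Δλ/2) = 0.701117.
c = 2·atan2(√a, √(1−a)) = 1.98475 rad → d = 6371·c ≈ 12644.86 km.

12645 km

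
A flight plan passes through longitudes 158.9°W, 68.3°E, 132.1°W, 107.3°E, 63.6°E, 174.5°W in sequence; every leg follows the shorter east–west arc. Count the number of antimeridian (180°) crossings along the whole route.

4

Leg 1: -158.9° → +68.3°, shortest Δλ = -132.8° (west) — crosses 180°.
Leg 2: +68.3° → -132.1°, shortest Δλ = 159.6° (east) — crosses 180°.
Leg 3: -132.1° → +107.3°, shortest Δλ = -120.6° (west) — crosses 180°.
Leg 4: +107.3° → +63.6°, shortest Δλ = -43.7° (west) — does not cross 180°.
Leg 5: +63.6° → -174.5°, shortest Δλ = 121.9° (east) — crosses 180°.
Total crossings: 4.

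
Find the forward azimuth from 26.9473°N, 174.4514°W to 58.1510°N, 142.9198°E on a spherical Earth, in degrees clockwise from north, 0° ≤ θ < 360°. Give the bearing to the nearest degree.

Δλ = 142.9198 − -174.4514 = 317.3712°; wrapped into (−180°, 180°]: -42.6288°.
θ = atan2( sin Δλ · cos φ₂ , cos φ₁ · sin φ₂ − sin φ₁ · cos φ₂ · cos Δλ )
  = atan2(-0.35737, 0.58127) = -31.584° → normalised to [0°, 360°): 328.416°.

328°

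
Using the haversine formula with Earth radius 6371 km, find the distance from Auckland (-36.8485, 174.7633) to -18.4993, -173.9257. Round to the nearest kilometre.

Δλ = -173.9257 − 174.7633 = -348.6890°; wrapped into (−180°, 180°]: 11.3110°.
Δφ = -18.4993 − -36.8485 = 18.3492°.
a = sin²(Δφ/2) + cos φ₁ · cos φ₂ · sin²(Δλ/2) = 0.032792.
c = 2·atan2(√a, √(1−a)) = 0.36418 rad → d = 6371·c ≈ 2320.20 km.

2320 km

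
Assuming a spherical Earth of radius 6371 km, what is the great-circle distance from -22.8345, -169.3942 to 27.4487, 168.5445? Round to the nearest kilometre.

Δλ = 168.5445 − -169.3942 = 337.9387°; wrapped into (−180°, 180°]: -22.0613°.
Δφ = 27.4487 − -22.8345 = 50.2832°.
a = sin²(Δφ/2) + cos φ₁ · cos φ₂ · sin²(Δλ/2) = 0.210445.
c = 2·atan2(√a, √(1−a)) = 0.95316 rad → d = 6371·c ≈ 6072.58 km.

6073 km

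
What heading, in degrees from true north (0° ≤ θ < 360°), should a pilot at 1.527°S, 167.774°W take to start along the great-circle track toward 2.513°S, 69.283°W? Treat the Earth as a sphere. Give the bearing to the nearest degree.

Δλ = -69.283 − -167.774 = 98.491°.
θ = atan2( sin Δλ · cos φ₂ , cos φ₁ · sin φ₂ − sin φ₁ · cos φ₂ · cos Δλ )
  = atan2(0.98809, -0.04776) = 92.767° → normalised to [0°, 360°): 92.767°.

93°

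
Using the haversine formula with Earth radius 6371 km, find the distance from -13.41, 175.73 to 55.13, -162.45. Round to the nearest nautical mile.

Δλ = -162.45 − 175.73 = -338.18°; wrapped into (−180°, 180°]: 21.82°.
Δφ = 55.13 − -13.41 = 68.54°.
a = sin²(Δφ/2) + cos φ₁ · cos φ₂ · sin²(Δλ/2) = 0.336996.
c = 2·atan2(√a, √(1−a)) = 1.23872 rad → d = 6371·c ≈ 7891.87 km ≈ 4261.27 nmi.

4261 nmi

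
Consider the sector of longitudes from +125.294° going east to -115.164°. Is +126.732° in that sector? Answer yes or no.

Band width going east from +125.294° to -115.164°: ((-115.164 − 125.294) mod 360) = 119.542°.
Offset of +126.732° east of the west edge: ((126.732 − 125.294) mod 360) = 1.438°.
1.438° ≤ 119.542° ⇒ inside.

Yes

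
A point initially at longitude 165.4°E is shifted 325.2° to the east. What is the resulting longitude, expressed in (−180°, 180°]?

Start at +165.4°; shift +325.2° → +490.6°.
+490.6° lies outside (−180°, 180°]; subtract 360° → +130.6°.

130.6°E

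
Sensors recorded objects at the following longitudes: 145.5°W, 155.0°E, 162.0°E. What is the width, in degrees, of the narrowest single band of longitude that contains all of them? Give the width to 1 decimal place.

59.5°

Sort the longitudes: -145.5°, +155.0°, +162.0°.
Eastward gaps between consecutive values (wrapping around): 300.5°, 7.0°, 52.5°.
Largest gap = 300.5° ⇒ minimal covering band is its complement: 360° − 300.5° = 59.5°.
Band runs from +155.0° eastward to -145.5°, crossing the antimeridian.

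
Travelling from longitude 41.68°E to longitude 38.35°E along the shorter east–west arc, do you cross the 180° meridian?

Signed shortest Δλ = ((38.35 − 41.68 + 180) mod 360) − 180 = -3.33°.
Going west by 3.33° from +41.68° reaches +38.35° without touching 180°.

No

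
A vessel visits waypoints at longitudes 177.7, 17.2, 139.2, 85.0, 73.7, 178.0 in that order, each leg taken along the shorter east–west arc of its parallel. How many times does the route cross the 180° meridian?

0

Leg 1: +177.7° → +17.2°, shortest Δλ = -160.5° (west) — does not cross 180°.
Leg 2: +17.2° → +139.2°, shortest Δλ = 122.0° (east) — does not cross 180°.
Leg 3: +139.2° → +85.0°, shortest Δλ = -54.2° (west) — does not cross 180°.
Leg 4: +85.0° → +73.7°, shortest Δλ = -11.3° (west) — does not cross 180°.
Leg 5: +73.7° → +178.0°, shortest Δλ = 104.3° (east) — does not cross 180°.
Total crossings: 0.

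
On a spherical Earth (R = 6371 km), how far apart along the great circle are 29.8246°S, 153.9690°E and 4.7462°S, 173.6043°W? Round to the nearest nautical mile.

2375 nmi

Δλ = -173.6043 − 153.9690 = -327.5733°; wrapped into (−180°, 180°]: 32.4267°.
Δφ = -4.7462 − -29.8246 = 25.0784°.
a = sin²(Δφ/2) + cos φ₁ · cos φ₂ · sin²(Δλ/2) = 0.114539.
c = 2·atan2(√a, √(1−a)) = 0.69051 rad → d = 6371·c ≈ 4399.23 km ≈ 2375.39 nmi.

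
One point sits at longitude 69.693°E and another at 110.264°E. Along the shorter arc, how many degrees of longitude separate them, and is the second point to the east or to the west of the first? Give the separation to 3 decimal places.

40.571° east

Raw difference: 110.264 − 69.693 = 40.571°.
Normalise into (−180°, 180°]: 40.571° stays 40.571°.
Positive ⇒ the second point lies to the east; separation 40.571°.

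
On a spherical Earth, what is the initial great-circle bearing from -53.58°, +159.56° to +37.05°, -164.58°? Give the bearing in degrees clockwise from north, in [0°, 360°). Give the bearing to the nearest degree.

Δλ = -164.58 − 159.56 = -324.14°; wrapped into (−180°, 180°]: 35.86°.
θ = atan2( sin Δλ · cos φ₂ , cos φ₁ · sin φ₂ − sin φ₁ · cos φ₂ · cos Δλ )
  = atan2(0.46754, 0.87821) = 28.030° → normalised to [0°, 360°): 28.030°.

28°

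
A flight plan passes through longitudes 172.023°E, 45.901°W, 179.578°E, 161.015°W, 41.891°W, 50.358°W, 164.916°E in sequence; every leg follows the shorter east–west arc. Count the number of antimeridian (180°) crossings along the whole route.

4

Leg 1: +172.023° → -45.901°, shortest Δλ = 142.076° (east) — crosses 180°.
Leg 2: -45.901° → +179.578°, shortest Δλ = -134.521° (west) — crosses 180°.
Leg 3: +179.578° → -161.015°, shortest Δλ = 19.407° (east) — crosses 180°.
Leg 4: -161.015° → -41.891°, shortest Δλ = 119.124° (east) — does not cross 180°.
Leg 5: -41.891° → -50.358°, shortest Δλ = -8.467° (west) — does not cross 180°.
Leg 6: -50.358° → +164.916°, shortest Δλ = -144.726° (west) — crosses 180°.
Total crossings: 4.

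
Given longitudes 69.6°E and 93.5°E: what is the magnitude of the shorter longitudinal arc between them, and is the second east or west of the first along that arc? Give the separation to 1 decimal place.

Raw difference: 93.5 − 69.6 = 23.9°.
Normalise into (−180°, 180°]: 23.9° stays 23.9°.
Positive ⇒ the second point lies to the east; separation 23.9°.

23.9° east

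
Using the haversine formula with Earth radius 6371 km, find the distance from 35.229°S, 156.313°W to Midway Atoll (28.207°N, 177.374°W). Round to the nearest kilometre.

Δλ = -177.374 − -156.313 = -21.061°.
Δφ = 28.207 − -35.229 = 63.436°.
a = sin²(Δφ/2) + cos φ₁ · cos φ₂ · sin²(Δλ/2) = 0.300445.
c = 2·atan2(√a, √(1−a)) = 1.16025 rad → d = 6371·c ≈ 7391.95 km.

7392 km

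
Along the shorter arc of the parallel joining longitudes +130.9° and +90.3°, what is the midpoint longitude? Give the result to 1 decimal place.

Signed shortest Δλ from +130.9° to +90.3° is -40.6°.
Midpoint longitude = +130.9° + (-40.6°)/2 = +130.9° − 20.3° = +110.6°.

+110.6°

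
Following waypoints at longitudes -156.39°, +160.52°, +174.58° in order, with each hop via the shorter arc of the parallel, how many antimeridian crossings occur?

1

Leg 1: -156.39° → +160.52°, shortest Δλ = -43.09° (west) — crosses 180°.
Leg 2: +160.52° → +174.58°, shortest Δλ = 14.06° (east) — does not cross 180°.
Total crossings: 1.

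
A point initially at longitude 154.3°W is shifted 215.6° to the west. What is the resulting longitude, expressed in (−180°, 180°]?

9.9°W

Start at -154.3°; shift −215.6° → -369.9°.
-369.9° lies outside (−180°, 180°]; add 360° → -9.9°.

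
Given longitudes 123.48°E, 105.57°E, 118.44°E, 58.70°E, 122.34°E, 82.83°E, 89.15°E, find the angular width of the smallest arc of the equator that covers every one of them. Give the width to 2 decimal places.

Sort the longitudes: +58.70°, +82.83°, +89.15°, +105.57°, +118.44°, +122.34°, +123.48°.
Eastward gaps between consecutive values (wrapping around): 24.13°, 6.32°, 16.42°, 12.87°, 3.90°, 1.14°, 295.22°.
Largest gap = 295.22° ⇒ minimal covering band is its complement: 360° − 295.22° = 64.78°.
Band runs from +58.70° eastward to +123.48°.

64.78°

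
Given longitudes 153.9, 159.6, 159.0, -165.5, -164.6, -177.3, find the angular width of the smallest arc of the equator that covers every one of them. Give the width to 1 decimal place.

Sort the longitudes: -177.3°, -165.5°, -164.6°, +153.9°, +159.0°, +159.6°.
Eastward gaps between consecutive values (wrapping around): 11.8°, 0.9°, 318.5°, 5.1°, 0.6°, 23.1°.
Largest gap = 318.5° ⇒ minimal covering band is its complement: 360° − 318.5° = 41.5°.
Band runs from +153.9° eastward to -164.6°, crossing the antimeridian.

41.5°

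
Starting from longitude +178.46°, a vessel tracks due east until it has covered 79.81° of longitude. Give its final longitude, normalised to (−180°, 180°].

Start at +178.46°; shift +79.81° → +258.27°.
+258.27° lies outside (−180°, 180°]; subtract 360° → -101.73°.

-101.73°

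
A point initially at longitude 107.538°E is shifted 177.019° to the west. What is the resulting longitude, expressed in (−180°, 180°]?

69.481°W

Start at +107.538°; shift −177.019° → -69.481°.
-69.481° already lies in (−180°, 180°].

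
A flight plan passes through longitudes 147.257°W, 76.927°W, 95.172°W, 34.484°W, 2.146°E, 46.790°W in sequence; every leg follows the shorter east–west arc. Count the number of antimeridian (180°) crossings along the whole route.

0

Leg 1: -147.257° → -76.927°, shortest Δλ = 70.33° (east) — does not cross 180°.
Leg 2: -76.927° → -95.172°, shortest Δλ = -18.245° (west) — does not cross 180°.
Leg 3: -95.172° → -34.484°, shortest Δλ = 60.688° (east) — does not cross 180°.
Leg 4: -34.484° → +2.146°, shortest Δλ = 36.63° (east) — does not cross 180°.
Leg 5: +2.146° → -46.790°, shortest Δλ = -48.936° (west) — does not cross 180°.
Total crossings: 0.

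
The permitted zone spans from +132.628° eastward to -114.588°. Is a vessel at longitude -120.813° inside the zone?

Band width going east from +132.628° to -114.588°: ((-114.588 − 132.628) mod 360) = 112.784°.
Offset of -120.813° east of the west edge: ((-120.813 − 132.628) mod 360) = 106.559°.
106.559° ≤ 112.784° ⇒ inside.

Yes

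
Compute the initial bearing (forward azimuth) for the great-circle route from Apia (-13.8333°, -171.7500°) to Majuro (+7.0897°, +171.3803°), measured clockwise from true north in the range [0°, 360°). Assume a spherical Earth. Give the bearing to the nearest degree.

Δλ = 171.3803 − -171.7500 = 343.1303°; wrapped into (−180°, 180°]: -16.8697°.
θ = atan2( sin Δλ · cos φ₂ , cos φ₁ · sin φ₂ − sin φ₁ · cos φ₂ · cos Δλ )
  = atan2(-0.28798, 0.34690) = -39.697° → normalised to [0°, 360°): 320.303°.

320°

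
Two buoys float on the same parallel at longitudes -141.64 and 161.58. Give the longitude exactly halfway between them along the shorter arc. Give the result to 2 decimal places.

Signed shortest Δλ from -141.64° to +161.58° is -56.78°.
Midpoint longitude = -141.64° + (-56.78°)/2 = -141.64° − 28.39° = -170.03°.
(The naïve average (-141.64 + +161.58)/2 = 9.97° is on the wrong side of the globe.)

-170.03°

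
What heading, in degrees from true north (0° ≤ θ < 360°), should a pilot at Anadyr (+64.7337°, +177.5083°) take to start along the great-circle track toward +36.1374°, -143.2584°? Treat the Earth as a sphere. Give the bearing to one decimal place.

Δλ = -143.2584 − 177.5083 = -320.7667°; wrapped into (−180°, 180°]: 39.2333°.
θ = atan2( sin Δλ · cos φ₂ , cos φ₁ · sin φ₂ − sin φ₁ · cos φ₂ · cos Δλ )
  = atan2(0.51079, -0.31400) = 121.580° → normalised to [0°, 360°): 121.580°.

121.6°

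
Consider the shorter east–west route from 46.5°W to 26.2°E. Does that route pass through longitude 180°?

Signed shortest Δλ = ((26.2 − -46.5 + 180) mod 360) − 180 = 72.7°.
Going east by 72.7° from -46.5° reaches +26.2° without touching 180°.

No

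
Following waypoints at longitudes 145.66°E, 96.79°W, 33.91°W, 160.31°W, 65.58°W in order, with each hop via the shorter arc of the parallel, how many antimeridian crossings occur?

1

Leg 1: +145.66° → -96.79°, shortest Δλ = 117.55° (east) — crosses 180°.
Leg 2: -96.79° → -33.91°, shortest Δλ = 62.88° (east) — does not cross 180°.
Leg 3: -33.91° → -160.31°, shortest Δλ = -126.4° (west) — does not cross 180°.
Leg 4: -160.31° → -65.58°, shortest Δλ = 94.73° (east) — does not cross 180°.
Total crossings: 1.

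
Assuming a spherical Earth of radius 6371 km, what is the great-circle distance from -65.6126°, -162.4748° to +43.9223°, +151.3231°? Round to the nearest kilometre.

Δλ = 151.3231 − -162.4748 = 313.7979°; wrapped into (−180°, 180°]: -46.2021°.
Δφ = 43.9223 − -65.6126 = 109.5349°.
a = sin²(Δφ/2) + cos φ₁ · cos φ₂ · sin²(Δλ/2) = 0.712974.
c = 2·atan2(√a, √(1−a)) = 2.01081 rad → d = 6371·c ≈ 12810.84 km.

12811 km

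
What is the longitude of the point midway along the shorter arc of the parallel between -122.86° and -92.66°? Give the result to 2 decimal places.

Signed shortest Δλ from -122.86° to -92.66° is +30.20°.
Midpoint longitude = -122.86° + (+30.20°)/2 = -122.86° + 15.10° = -107.76°.

-107.76°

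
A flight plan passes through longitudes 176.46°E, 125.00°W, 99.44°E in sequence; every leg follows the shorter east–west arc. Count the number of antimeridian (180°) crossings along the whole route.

Leg 1: +176.46° → -125.00°, shortest Δλ = 58.54° (east) — crosses 180°.
Leg 2: -125.00° → +99.44°, shortest Δλ = -135.56° (west) — crosses 180°.
Total crossings: 2.

2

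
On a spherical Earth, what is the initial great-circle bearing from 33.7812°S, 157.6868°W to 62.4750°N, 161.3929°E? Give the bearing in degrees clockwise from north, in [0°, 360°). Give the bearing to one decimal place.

Δλ = 161.3929 − -157.6868 = 319.0797°; wrapped into (−180°, 180°]: -40.9203°.
θ = atan2( sin Δλ · cos φ₂ , cos φ₁ · sin φ₂ − sin φ₁ · cos φ₂ · cos Δλ )
  = atan2(-0.30270, 0.93125) = -18.007° → normalised to [0°, 360°): 341.993°.

342.0°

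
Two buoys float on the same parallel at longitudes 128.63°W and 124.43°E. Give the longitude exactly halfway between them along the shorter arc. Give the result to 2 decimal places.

Signed shortest Δλ from -128.63° to +124.43° is -106.94°.
Midpoint longitude = -128.63° + (-106.94°)/2 = -128.63° − 53.47° = -182.10°.
Normalise into (−180°, 180°]: +177.90°.
(The naïve average (-128.63 + +124.43)/2 = -2.1° is on the wrong side of the globe.)

177.90°E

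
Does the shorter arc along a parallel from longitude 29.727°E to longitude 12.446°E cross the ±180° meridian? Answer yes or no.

No

Signed shortest Δλ = ((12.446 − 29.727 + 180) mod 360) − 180 = -17.281°.
Going west by 17.281° from +29.727° reaches +12.446° without touching 180°.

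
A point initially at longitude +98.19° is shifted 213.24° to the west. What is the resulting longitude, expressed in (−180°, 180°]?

Start at +98.19°; shift −213.24° → -115.05°.
-115.05° already lies in (−180°, 180°].

-115.05°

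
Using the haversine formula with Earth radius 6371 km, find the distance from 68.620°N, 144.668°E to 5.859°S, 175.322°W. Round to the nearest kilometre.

8837 km

Δλ = -175.322 − 144.668 = -319.990°; wrapped into (−180°, 180°]: 40.010°.
Δφ = -5.859 − 68.620 = -74.479°.
a = sin²(Δφ/2) + cos φ₁ · cos φ₂ · sin²(Δλ/2) = 0.408646.
c = 2·atan2(√a, √(1−a)) = 1.38706 rad → d = 6371·c ≈ 8836.94 km.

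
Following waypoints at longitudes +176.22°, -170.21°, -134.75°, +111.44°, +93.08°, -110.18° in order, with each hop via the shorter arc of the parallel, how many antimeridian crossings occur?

3

Leg 1: +176.22° → -170.21°, shortest Δλ = 13.57° (east) — crosses 180°.
Leg 2: -170.21° → -134.75°, shortest Δλ = 35.46° (east) — does not cross 180°.
Leg 3: -134.75° → +111.44°, shortest Δλ = -113.81° (west) — crosses 180°.
Leg 4: +111.44° → +93.08°, shortest Δλ = -18.36° (west) — does not cross 180°.
Leg 5: +93.08° → -110.18°, shortest Δλ = 156.74° (east) — crosses 180°.
Total crossings: 3.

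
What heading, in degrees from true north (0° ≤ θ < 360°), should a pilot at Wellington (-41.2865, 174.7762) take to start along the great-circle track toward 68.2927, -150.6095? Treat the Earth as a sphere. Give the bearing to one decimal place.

13.2°

Δλ = -150.6095 − 174.7762 = -325.3857°; wrapped into (−180°, 180°]: 34.6143°.
θ = atan2( sin Δλ · cos φ₂ , cos φ₁ · sin φ₂ − sin φ₁ · cos φ₂ · cos Δλ )
  = atan2(0.21010, 0.89898) = 13.155° → normalised to [0°, 360°): 13.155°.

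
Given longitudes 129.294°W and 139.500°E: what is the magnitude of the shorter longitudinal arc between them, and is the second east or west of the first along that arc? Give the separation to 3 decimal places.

Raw difference: 139.500 − -129.294 = 268.794°.
Normalise into (−180°, 180°]: 268.794° − 360° = -91.206°.
Negative ⇒ the second point lies to the west; separation 91.206°.

91.206° west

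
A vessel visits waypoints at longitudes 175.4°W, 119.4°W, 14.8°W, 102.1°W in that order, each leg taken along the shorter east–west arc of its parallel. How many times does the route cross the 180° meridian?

Leg 1: -175.4° → -119.4°, shortest Δλ = 56.0° (east) — does not cross 180°.
Leg 2: -119.4° → -14.8°, shortest Δλ = 104.6° (east) — does not cross 180°.
Leg 3: -14.8° → -102.1°, shortest Δλ = -87.3° (west) — does not cross 180°.
Total crossings: 0.

0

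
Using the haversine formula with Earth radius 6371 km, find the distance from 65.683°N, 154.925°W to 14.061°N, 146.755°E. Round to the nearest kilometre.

Δλ = 146.755 − -154.925 = 301.680°; wrapped into (−180°, 180°]: -58.320°.
Δφ = 14.061 − 65.683 = -51.622°.
a = sin²(Δφ/2) + cos φ₁ · cos φ₂ · sin²(Δλ/2) = 0.284410.
c = 2·atan2(√a, √(1−a)) = 1.12500 rad → d = 6371·c ≈ 7167.35 km.

7167 km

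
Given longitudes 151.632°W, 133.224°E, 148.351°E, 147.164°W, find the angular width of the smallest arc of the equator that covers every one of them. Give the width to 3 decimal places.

Sort the longitudes: -151.632°, -147.164°, +133.224°, +148.351°.
Eastward gaps between consecutive values (wrapping around): 4.468°, 280.388°, 15.127°, 60.017°.
Largest gap = 280.388° ⇒ minimal covering band is its complement: 360° − 280.388° = 79.612°.
Band runs from +133.224° eastward to -147.164°, crossing the antimeridian.

79.612°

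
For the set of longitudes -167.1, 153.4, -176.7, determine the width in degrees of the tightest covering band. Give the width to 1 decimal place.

Sort the longitudes: -176.7°, -167.1°, +153.4°.
Eastward gaps between consecutive values (wrapping around): 9.6°, 320.5°, 29.9°.
Largest gap = 320.5° ⇒ minimal covering band is its complement: 360° − 320.5° = 39.5°.
Band runs from +153.4° eastward to -167.1°, crossing the antimeridian.

39.5°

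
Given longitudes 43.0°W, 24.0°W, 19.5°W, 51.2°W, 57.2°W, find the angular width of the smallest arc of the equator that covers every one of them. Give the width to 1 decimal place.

Sort the longitudes: -57.2°, -51.2°, -43.0°, -24.0°, -19.5°.
Eastward gaps between consecutive values (wrapping around): 6.0°, 8.2°, 19.0°, 4.5°, 322.3°.
Largest gap = 322.3° ⇒ minimal covering band is its complement: 360° − 322.3° = 37.7°.
Band runs from -57.2° eastward to -19.5°.

37.7°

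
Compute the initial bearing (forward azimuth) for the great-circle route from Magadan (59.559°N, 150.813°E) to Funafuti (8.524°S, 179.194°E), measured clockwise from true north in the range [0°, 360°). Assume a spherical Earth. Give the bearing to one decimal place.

150.3°

Δλ = 179.194 − 150.813 = 28.381°.
θ = atan2( sin Δλ · cos φ₂ , cos φ₁ · sin φ₂ − sin φ₁ · cos φ₂ · cos Δλ )
  = atan2(0.47008, -0.82524) = 150.333° → normalised to [0°, 360°): 150.333°.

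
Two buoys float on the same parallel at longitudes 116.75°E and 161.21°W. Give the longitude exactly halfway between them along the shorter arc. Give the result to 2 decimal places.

157.77°E

Signed shortest Δλ from +116.75° to -161.21° is +82.04°.
Midpoint longitude = +116.75° + (+82.04°)/2 = +116.75° + 41.02° = +157.77°.
(The naïve average (+116.75 + -161.21)/2 = -22.23° is on the wrong side of the globe.)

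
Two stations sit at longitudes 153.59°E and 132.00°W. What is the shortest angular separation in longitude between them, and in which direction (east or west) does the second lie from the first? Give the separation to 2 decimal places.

74.41° east

Raw difference: -132.00 − 153.59 = -285.59°.
Normalise into (−180°, 180°]: -285.59° + 360° = 74.41°.
Positive ⇒ the second point lies to the east; separation 74.41°.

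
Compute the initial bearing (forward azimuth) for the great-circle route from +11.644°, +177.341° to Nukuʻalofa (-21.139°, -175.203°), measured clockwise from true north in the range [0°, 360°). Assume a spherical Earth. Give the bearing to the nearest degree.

Δλ = -175.203 − 177.341 = -352.544°; wrapped into (−180°, 180°]: 7.456°.
θ = atan2( sin Δλ · cos φ₂ , cos φ₁ · sin φ₂ − sin φ₁ · cos φ₂ · cos Δλ )
  = atan2(0.12103, -0.53987) = 167.364° → normalised to [0°, 360°): 167.364°.

167°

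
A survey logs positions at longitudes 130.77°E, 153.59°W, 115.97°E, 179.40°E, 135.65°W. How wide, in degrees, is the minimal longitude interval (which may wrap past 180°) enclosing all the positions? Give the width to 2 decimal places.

108.38°

Sort the longitudes: -153.59°, -135.65°, +115.97°, +130.77°, +179.40°.
Eastward gaps between consecutive values (wrapping around): 17.94°, 251.62°, 14.80°, 48.63°, 27.01°.
Largest gap = 251.62° ⇒ minimal covering band is its complement: 360° − 251.62° = 108.38°.
Band runs from +115.97° eastward to -135.65°, crossing the antimeridian.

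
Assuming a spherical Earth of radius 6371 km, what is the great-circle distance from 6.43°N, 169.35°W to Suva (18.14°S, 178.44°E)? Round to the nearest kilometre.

3043 km

Δλ = 178.44 − -169.35 = 347.79°; wrapped into (−180°, 180°]: -12.21°.
Δφ = -18.14 − 6.43 = -24.57°.
a = sin²(Δφ/2) + cos φ₁ · cos φ₂ · sin²(Δλ/2) = 0.055954.
c = 2·atan2(√a, √(1−a)) = 0.47762 rad → d = 6371·c ≈ 3042.90 km.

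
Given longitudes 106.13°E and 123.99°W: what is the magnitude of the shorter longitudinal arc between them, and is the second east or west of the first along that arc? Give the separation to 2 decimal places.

129.88° east

Raw difference: -123.99 − 106.13 = -230.12°.
Normalise into (−180°, 180°]: -230.12° + 360° = 129.88°.
Positive ⇒ the second point lies to the east; separation 129.88°.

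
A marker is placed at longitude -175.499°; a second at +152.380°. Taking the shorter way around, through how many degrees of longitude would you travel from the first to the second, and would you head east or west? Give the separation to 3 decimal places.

32.121° west

Raw difference: 152.380 − -175.499 = 327.879°.
Normalise into (−180°, 180°]: 327.879° − 360° = -32.121°.
Negative ⇒ the second point lies to the west; separation 32.121°.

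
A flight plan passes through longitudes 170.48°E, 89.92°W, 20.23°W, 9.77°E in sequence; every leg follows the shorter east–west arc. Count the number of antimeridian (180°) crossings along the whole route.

1

Leg 1: +170.48° → -89.92°, shortest Δλ = 99.6° (east) — crosses 180°.
Leg 2: -89.92° → -20.23°, shortest Δλ = 69.69° (east) — does not cross 180°.
Leg 3: -20.23° → +9.77°, shortest Δλ = 30.0° (east) — does not cross 180°.
Total crossings: 1.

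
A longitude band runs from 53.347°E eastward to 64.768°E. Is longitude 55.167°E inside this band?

Band width going east from +53.347° to +64.768°: ((64.768 − 53.347) mod 360) = 11.421°.
Offset of +55.167° east of the west edge: ((55.167 − 53.347) mod 360) = 1.820°.
1.820° ≤ 11.421° ⇒ inside.

Yes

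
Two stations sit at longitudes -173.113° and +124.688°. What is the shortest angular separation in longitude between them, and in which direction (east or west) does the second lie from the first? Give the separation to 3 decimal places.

62.199° west

Raw difference: 124.688 − -173.113 = 297.801°.
Normalise into (−180°, 180°]: 297.801° − 360° = -62.199°.
Negative ⇒ the second point lies to the west; separation 62.199°.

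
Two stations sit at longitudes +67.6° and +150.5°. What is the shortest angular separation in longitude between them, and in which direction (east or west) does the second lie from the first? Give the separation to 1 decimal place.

82.9° east

Raw difference: 150.5 − 67.6 = 82.9°.
Normalise into (−180°, 180°]: 82.9° stays 82.9°.
Positive ⇒ the second point lies to the east; separation 82.9°.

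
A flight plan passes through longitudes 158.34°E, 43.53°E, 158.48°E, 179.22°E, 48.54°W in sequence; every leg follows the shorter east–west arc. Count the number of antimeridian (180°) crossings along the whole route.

1

Leg 1: +158.34° → +43.53°, shortest Δλ = -114.81° (west) — does not cross 180°.
Leg 2: +43.53° → +158.48°, shortest Δλ = 114.95° (east) — does not cross 180°.
Leg 3: +158.48° → +179.22°, shortest Δλ = 20.74° (east) — does not cross 180°.
Leg 4: +179.22° → -48.54°, shortest Δλ = 132.24° (east) — crosses 180°.
Total crossings: 1.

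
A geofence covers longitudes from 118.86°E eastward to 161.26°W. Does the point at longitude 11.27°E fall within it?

No

Band width going east from +118.86° to -161.26°: ((-161.26 − 118.86) mod 360) = 79.88°.
Offset of +11.27° east of the west edge: ((11.27 − 118.86) mod 360) = 252.41°.
252.41° > 79.88° ⇒ outside.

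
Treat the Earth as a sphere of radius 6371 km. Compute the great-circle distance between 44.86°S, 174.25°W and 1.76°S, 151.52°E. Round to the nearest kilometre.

Δλ = 151.52 − -174.25 = 325.77°; wrapped into (−180°, 180°]: -34.23°.
Δφ = -1.76 − -44.86 = 43.10°.
a = sin²(Δφ/2) + cos φ₁ · cos φ₂ · sin²(Δλ/2) = 0.196280.
c = 2·atan2(√a, √(1−a)) = 0.91796 rad → d = 6371·c ≈ 5848.33 km.

5848 km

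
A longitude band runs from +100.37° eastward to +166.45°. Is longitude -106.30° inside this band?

No

Band width going east from +100.37° to +166.45°: ((166.45 − 100.37) mod 360) = 66.08°.
Offset of -106.30° east of the west edge: ((-106.30 − 100.37) mod 360) = 153.33°.
153.33° > 66.08° ⇒ outside.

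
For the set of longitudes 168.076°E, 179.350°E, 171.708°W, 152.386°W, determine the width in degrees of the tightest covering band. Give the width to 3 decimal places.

Sort the longitudes: -171.708°, -152.386°, +168.076°, +179.350°.
Eastward gaps between consecutive values (wrapping around): 19.322°, 320.462°, 11.274°, 8.942°.
Largest gap = 320.462° ⇒ minimal covering band is its complement: 360° − 320.462° = 39.538°.
Band runs from +168.076° eastward to -152.386°, crossing the antimeridian.

39.538°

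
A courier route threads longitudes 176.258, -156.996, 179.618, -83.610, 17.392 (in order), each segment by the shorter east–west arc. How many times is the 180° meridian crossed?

Leg 1: +176.258° → -156.996°, shortest Δλ = 26.746° (east) — crosses 180°.
Leg 2: -156.996° → +179.618°, shortest Δλ = -23.386° (west) — crosses 180°.
Leg 3: +179.618° → -83.610°, shortest Δλ = 96.772° (east) — crosses 180°.
Leg 4: -83.610° → +17.392°, shortest Δλ = 101.002° (east) — does not cross 180°.
Total crossings: 3.

3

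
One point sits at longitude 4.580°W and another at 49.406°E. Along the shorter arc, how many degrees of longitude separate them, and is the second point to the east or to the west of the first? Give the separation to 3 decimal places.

Raw difference: 49.406 − -4.580 = 53.986°.
Normalise into (−180°, 180°]: 53.986° stays 53.986°.
Positive ⇒ the second point lies to the east; separation 53.986°.

53.986° east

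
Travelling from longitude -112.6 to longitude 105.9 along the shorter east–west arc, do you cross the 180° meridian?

Yes

Naïve |105.9 − -112.6| = 218.5° > 180°, so the shorter arc goes the other way round — across 180°.
Signed shortest Δλ = ((105.9 − -112.6 + 180) mod 360) − 180 = -141.5°.
Going west by 141.5° from -112.6° passes through 180° before reaching +105.9°.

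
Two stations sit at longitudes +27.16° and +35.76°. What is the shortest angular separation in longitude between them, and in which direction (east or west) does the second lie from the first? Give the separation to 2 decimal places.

Raw difference: 35.76 − 27.16 = 8.6°.
Normalise into (−180°, 180°]: 8.6° stays 8.6°.
Positive ⇒ the second point lies to the east; separation 8.60°.

8.60° east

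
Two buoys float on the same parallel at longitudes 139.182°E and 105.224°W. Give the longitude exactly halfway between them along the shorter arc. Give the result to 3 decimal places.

Signed shortest Δλ from +139.182° to -105.224° is +115.594°.
Midpoint longitude = +139.182° + (+115.594°)/2 = +139.182° + 57.797° = +196.979°.
Normalise into (−180°, 180°]: -163.021°.
(The naïve average (+139.182 + -105.224)/2 = 16.979° is on the wrong side of the globe.)

163.021°W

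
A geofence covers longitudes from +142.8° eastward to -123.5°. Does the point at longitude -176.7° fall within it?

Yes

Band width going east from +142.8° to -123.5°: ((-123.5 − 142.8) mod 360) = 93.7°.
Offset of -176.7° east of the west edge: ((-176.7 − 142.8) mod 360) = 40.5°.
40.5° ≤ 93.7° ⇒ inside.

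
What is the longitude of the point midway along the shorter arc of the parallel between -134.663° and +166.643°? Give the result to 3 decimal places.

Signed shortest Δλ from -134.663° to +166.643° is -58.694°.
Midpoint longitude = -134.663° + (-58.694°)/2 = -134.663° − 29.347° = -164.010°.
(The naïve average (-134.663 + +166.643)/2 = 15.99° is on the wrong side of the globe.)

-164.010°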